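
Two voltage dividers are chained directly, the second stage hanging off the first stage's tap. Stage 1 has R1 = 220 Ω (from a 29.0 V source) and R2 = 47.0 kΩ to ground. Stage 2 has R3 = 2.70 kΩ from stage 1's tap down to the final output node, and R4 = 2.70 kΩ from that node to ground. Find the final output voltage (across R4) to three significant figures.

Stage 2 presents R3+R4 = 5400 Ω as a load on stage 1's tap.
Stage 1's lower leg becomes R2‖(R3+R4) = 4844 Ω, so V_mid = 29.0 × 4844/5064 = 27.74 V.
Stage 2 is itself unloaded: V_out = V_mid × R4/(R3+R4) = 27.74 × 2700/5400 = 13.9 V.

V_out ≈ 13.9 V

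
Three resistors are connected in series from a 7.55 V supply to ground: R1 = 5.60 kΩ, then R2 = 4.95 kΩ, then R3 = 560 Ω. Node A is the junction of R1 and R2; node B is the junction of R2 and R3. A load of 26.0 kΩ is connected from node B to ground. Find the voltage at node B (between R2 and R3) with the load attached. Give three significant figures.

V ≈ 0.373 V

At node B, R3 is in parallel with the load: R3‖R_L = 548.2 Ω.
Below node A the resistance is R2 + (R3‖R_L) = 5498 Ω, so V_A = 7.55 × 5498/11100 = 3.740 V.
Then V_B = V_A × (R3‖R_L)/(R2 + R3‖R_L) = 3.740 × 548.2/5498 = 0.373 V.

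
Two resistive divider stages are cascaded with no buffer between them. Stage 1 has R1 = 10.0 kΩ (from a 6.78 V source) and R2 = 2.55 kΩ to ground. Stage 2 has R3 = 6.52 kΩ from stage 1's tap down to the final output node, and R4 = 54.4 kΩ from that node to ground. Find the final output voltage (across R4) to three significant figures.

V_out ≈ 1.19 V

Stage 2 presents R3+R4 = 60.92 kΩ as a load on stage 1's tap.
Stage 1's lower leg becomes R2‖(R3+R4) = 2.448 kΩ, so V_mid = 6.78 × 2.448/12.45 = 1.333 V.
Stage 2 is itself unloaded: V_out = V_mid × R4/(R3+R4) = 1.333 × 54.4/60.92 = 1.19 V.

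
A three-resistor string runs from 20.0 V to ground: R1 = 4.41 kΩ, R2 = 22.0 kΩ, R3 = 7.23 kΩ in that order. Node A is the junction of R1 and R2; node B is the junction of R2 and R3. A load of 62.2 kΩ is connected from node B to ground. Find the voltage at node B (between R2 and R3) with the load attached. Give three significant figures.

At node B, R3 is in parallel with the load: R3‖R_L = 6.477 kΩ.
Below node A the resistance is R2 + (R3‖R_L) = 28.48 kΩ, so V_A = 20.0 × 28.48/32.89 = 17.32 V.
Then V_B = V_A × (R3‖R_L)/(R2 + R3‖R_L) = 17.32 × 6.477/28.48 = 3.94 V.

V ≈ 3.94 V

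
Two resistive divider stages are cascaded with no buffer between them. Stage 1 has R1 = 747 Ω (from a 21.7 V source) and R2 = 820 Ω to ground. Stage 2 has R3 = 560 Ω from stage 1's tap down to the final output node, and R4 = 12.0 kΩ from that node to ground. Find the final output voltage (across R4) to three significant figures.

Stage 2 presents R3+R4 = 12560 Ω as a load on stage 1's tap.
Stage 1's lower leg becomes R2‖(R3+R4) = 769.7 Ω, so V_mid = 21.7 × 769.7/1517 = 11.01 V.
Stage 2 is itself unloaded: V_out = V_mid × R4/(R3+R4) = 11.01 × 12000/12560 = 10.5 V.

V_out ≈ 10.5 V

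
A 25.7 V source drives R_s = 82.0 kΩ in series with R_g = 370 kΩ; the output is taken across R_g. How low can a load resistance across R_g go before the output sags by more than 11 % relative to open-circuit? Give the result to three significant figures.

R_L(min) ≈ 543 kΩ

Output resistance R_th = R_s‖R_g = (82.0 × 370)/452.0 = 67.12 kΩ.
The fractional drop is R_th/(R_th + R_L); requiring this ≤ 0.110 gives R_L ≥ R_th(1/0.110 − 1) = 67.12 × 8.091 = 543 kΩ.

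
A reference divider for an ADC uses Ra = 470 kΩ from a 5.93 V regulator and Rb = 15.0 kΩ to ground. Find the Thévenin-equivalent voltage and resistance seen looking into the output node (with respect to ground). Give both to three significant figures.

V_th is the open-circuit tap voltage: 5.93 × 15.0/(470 + 15.0) = 0.183 V.
With the supply zeroed, Ra and Rb appear in parallel from the tap: R_th = Ra‖Rb = (470 × 15.0)/485.0 = 14.5 kΩ.

V_th = 0.183 V, R_th = 14.5 kΩ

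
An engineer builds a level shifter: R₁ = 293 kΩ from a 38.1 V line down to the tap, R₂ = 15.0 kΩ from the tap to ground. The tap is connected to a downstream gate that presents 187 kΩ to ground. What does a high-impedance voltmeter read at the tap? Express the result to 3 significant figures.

V_out ≈ 1.72 V

The load sits in parallel with R₂: R₂‖R_L = (15.0 × 187) / (15.0 + 187) = 13.89 kΩ.
V_out = 38.1 × 13.89 / (293 + 13.89) = 38.1 × 13.89/306.9 = 1.72 V.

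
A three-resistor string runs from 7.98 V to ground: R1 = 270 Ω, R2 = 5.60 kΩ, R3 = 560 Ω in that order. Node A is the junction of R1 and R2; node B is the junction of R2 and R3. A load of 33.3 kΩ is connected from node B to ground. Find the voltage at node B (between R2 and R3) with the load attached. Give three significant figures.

At node B, R3 is in parallel with the load: R3‖R_L = 550.7 Ω.
Below node A the resistance is R2 + (R3‖R_L) = 6151 Ω, so V_A = 7.98 × 6151/6421 = 7.644 V.
Then V_B = V_A × (R3‖R_L)/(R2 + R3‖R_L) = 7.644 × 550.7/6151 = 0.684 V.

V ≈ 0.684 V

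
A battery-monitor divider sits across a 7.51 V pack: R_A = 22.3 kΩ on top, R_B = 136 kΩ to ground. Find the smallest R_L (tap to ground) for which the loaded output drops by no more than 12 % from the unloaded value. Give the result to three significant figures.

R_L(min) ≈ 140 kΩ

Output resistance R_th = R_A‖R_B = (22.3 × 136)/158.3 = 19.16 kΩ.
The fractional drop is R_th/(R_th + R_L); requiring this ≤ 0.120 gives R_L ≥ R_th(1/0.120 − 1) = 19.16 × 7.333 = 140 kΩ.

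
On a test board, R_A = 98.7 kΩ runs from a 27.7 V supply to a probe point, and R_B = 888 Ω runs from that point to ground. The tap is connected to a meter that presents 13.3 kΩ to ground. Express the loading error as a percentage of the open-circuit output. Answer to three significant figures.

The divider's output (Thévenin) resistance is R_A‖R_B = 880.1 Ω.
Fractional drop under load = R_th/(R_th + R_L) = 880.1 / (880.1 + 13300) = 0.06206.
So the output falls by 6.21 %.

6.21 %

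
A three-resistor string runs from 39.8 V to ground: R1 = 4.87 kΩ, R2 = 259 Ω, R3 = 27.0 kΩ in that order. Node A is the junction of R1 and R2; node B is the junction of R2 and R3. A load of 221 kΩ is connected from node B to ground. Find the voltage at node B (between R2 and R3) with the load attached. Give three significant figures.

At node B, R3 is in parallel with the load: R3‖R_L = 24060 Ω.
Below node A the resistance is R2 + (R3‖R_L) = 24320 Ω, so V_A = 39.8 × 24320/29190 = 33.16 V.
Then V_B = V_A × (R3‖R_L)/(R2 + R3‖R_L) = 33.16 × 24060/24320 = 32.8 V.

V ≈ 32.8 V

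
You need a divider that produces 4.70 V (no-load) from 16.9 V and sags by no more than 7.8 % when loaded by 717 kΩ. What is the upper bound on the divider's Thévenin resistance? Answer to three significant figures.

Loading drop = R_th/(R_th + R_L) ≤ 0.0780, so R_th ≤ R_L · ε/(1−ε) = 717 kΩ × 0.0780/0.9220 = 60.7 kΩ.

R_th ≤ 60.7 kΩ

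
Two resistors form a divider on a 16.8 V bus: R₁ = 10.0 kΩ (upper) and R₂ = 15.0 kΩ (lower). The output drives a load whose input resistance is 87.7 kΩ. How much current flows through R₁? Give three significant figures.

I ≈ 0.737 mA

R₂‖R_L = 12.81 kΩ, so the source sees R₁ + R₂‖R_L = 22.81 kΩ.
I = 16.8 V / 22.81 kΩ = 0.737 mA.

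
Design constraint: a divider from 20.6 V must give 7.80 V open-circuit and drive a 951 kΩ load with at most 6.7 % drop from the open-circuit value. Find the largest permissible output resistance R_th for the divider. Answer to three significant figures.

Loading drop = R_th/(R_th + R_L) ≤ 0.0670, so R_th ≤ R_L · ε/(1−ε) = 951 kΩ × 0.0670/0.9330 = 68.3 kΩ.

R_th ≤ 68.3 kΩ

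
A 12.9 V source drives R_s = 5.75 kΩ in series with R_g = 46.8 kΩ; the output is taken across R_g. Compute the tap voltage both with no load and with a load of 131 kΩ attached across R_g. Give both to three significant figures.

Unloaded: 11.5 V; loaded: 11.1 V

Open-circuit: V = 12.9 × 46.8/(5.75 + 46.8) = 11.5 V.
With the load, R_g becomes R_g‖R_L = 34.48 kΩ, so V = 12.9 × 34.48/40.23 = 11.1 V.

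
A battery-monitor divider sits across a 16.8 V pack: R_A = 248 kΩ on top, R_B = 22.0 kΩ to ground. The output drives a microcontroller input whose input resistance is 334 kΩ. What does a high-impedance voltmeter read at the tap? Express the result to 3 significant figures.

V_out ≈ 1.29 V

The load sits in parallel with R_B: R_B‖R_L = (22.0 × 334) / (22.0 + 334) = 20.64 kΩ.
V_out = 16.8 × 20.64 / (248 + 20.64) = 16.8 × 20.64/268.6 = 1.29 V.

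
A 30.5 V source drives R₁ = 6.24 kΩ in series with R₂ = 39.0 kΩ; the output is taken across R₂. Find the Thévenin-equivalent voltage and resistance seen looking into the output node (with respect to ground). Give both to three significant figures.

V_th = 26.3 V, R_th = 5.38 kΩ

V_th is the open-circuit tap voltage: 30.5 × 39.0/(6.24 + 39.0) = 26.3 V.
With the supply zeroed, R₁ and R₂ appear in parallel from the tap: R_th = R₁‖R₂ = (6.24 × 39.0)/45.24 = 5.38 kΩ.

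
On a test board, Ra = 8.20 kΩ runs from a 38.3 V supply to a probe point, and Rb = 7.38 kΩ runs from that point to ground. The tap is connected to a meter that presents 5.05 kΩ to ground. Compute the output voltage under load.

The load sits in parallel with Rb: Rb‖R_L = (7.38 × 5.05) / (7.38 + 5.05) = 2.998 kΩ.
V_out = 38.3 × 2.998 / (8.20 + 2.998) = 38.3 × 2.998/11.20 = 10.3 V.

V_out ≈ 10.3 V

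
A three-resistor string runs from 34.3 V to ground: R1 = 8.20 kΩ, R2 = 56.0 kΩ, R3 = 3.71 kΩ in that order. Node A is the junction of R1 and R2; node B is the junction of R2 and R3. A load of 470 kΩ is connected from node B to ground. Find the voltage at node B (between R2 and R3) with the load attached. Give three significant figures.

V ≈ 1.86 V

At node B, R3 is in parallel with the load: R3‖R_L = 3.681 kΩ.
Below node A the resistance is R2 + (R3‖R_L) = 59.68 kΩ, so V_A = 34.3 × 59.68/67.88 = 30.16 V.
Then V_B = V_A × (R3‖R_L)/(R2 + R3‖R_L) = 30.16 × 3.681/59.68 = 1.86 V.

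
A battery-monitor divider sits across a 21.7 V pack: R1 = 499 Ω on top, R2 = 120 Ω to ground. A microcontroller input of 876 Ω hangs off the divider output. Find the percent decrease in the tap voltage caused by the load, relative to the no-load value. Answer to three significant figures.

The divider's output (Thévenin) resistance is R1‖R2 = 96.74 Ω.
Fractional drop under load = R_th/(R_th + R_L) = 96.74 / (96.74 + 876) = 0.09945.
So the output falls by 9.94 %.

9.94 %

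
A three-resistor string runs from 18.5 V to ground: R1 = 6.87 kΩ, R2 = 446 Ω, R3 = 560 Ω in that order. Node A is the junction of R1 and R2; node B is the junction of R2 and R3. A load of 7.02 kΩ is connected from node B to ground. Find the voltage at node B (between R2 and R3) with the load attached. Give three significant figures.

At node B, R3 is in parallel with the load: R3‖R_L = 518.6 Ω.
Below node A the resistance is R2 + (R3‖R_L) = 964.6 Ω, so V_A = 18.5 × 964.6/7835 = 2.278 V.
Then V_B = V_A × (R3‖R_L)/(R2 + R3‖R_L) = 2.278 × 518.6/964.6 = 1.22 V.

V ≈ 1.22 V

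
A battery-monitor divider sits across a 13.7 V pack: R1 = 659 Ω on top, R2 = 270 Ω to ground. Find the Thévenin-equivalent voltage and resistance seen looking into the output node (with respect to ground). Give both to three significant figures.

V_th = 3.98 V, R_th = 192 Ω

V_th is the open-circuit tap voltage: 13.7 × 270/(659 + 270) = 3.98 V.
With the supply zeroed, R1 and R2 appear in parallel from the tap: R_th = R1‖R2 = (659 × 270)/929.0 = 192 Ω.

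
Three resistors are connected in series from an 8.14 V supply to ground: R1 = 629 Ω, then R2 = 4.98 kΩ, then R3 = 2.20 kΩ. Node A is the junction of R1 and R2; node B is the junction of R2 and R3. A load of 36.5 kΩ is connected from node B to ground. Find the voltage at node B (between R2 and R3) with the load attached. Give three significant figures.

At node B, R3 is in parallel with the load: R3‖R_L = 2075 Ω.
Below node A the resistance is R2 + (R3‖R_L) = 7055 Ω, so V_A = 8.14 × 7055/7684 = 7.474 V.
Then V_B = V_A × (R3‖R_L)/(R2 + R3‖R_L) = 7.474 × 2075/7055 = 2.20 V.

V ≈ 2.20 V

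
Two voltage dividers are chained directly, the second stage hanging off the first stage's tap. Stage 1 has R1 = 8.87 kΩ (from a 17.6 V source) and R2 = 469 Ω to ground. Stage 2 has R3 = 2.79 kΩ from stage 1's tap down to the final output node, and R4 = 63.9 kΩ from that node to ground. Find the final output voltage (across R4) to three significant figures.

Stage 2 presents R3+R4 = 66690 Ω as a load on stage 1's tap.
Stage 1's lower leg becomes R2‖(R3+R4) = 465.7 Ω, so V_mid = 17.6 × 465.7/9336 = 0.8780 V.
Stage 2 is itself unloaded: V_out = V_mid × R4/(R3+R4) = 0.8780 × 63900/66690 = 0.841 V.

V_out ≈ 0.841 V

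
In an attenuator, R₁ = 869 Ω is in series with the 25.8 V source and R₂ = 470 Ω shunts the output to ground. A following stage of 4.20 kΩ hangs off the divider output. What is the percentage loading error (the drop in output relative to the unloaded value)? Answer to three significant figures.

6.77 %

The divider's output (Thévenin) resistance is R₁‖R₂ = 305.0 Ω.
Fractional drop under load = R_th/(R_th + R_L) = 305.0 / (305.0 + 4200) = 0.06771.
So the output falls by 6.77 %.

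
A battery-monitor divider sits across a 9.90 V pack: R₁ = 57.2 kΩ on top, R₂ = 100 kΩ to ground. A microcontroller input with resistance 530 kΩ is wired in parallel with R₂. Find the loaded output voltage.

The load sits in parallel with R₂: R₂‖R_L = (100 × 530) / (100 + 530) = 84.13 kΩ.
V_out = 9.90 × 84.13 / (57.2 + 84.13) = 9.90 × 84.13/141.3 = 5.89 V.
(Unloaded it would have been 6.30 V.)

V_out ≈ 5.89 V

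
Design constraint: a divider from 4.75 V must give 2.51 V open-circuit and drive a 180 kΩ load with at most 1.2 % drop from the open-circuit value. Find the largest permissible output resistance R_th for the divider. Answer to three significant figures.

Loading drop = R_th/(R_th + R_L) ≤ 0.0120, so R_th ≤ R_L · ε/(1−ε) = 180 kΩ × 0.0120/0.9880 = 2.19 kΩ.

R_th ≤ 2.19 kΩ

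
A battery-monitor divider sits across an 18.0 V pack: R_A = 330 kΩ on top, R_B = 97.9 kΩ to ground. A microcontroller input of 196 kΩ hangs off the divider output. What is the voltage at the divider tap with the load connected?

The load sits in parallel with R_B: R_B‖R_L = (97.9 × 196) / (97.9 + 196) = 65.29 kΩ.
V_out = 18.0 × 65.29 / (330 + 65.29) = 18.0 × 65.29/395.3 = 2.97 V.

V_out ≈ 2.97 V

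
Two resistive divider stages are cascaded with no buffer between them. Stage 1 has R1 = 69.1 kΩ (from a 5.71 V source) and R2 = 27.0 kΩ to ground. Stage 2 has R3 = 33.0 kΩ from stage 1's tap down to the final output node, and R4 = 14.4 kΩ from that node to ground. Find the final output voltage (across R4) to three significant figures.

V_out ≈ 0.346 V

Stage 2 presents R3+R4 = 47.40 kΩ as a load on stage 1's tap.
Stage 1's lower leg becomes R2‖(R3+R4) = 17.20 kΩ, so V_mid = 5.71 × 17.20/86.30 = 1.138 V.
Stage 2 is itself unloaded: V_out = V_mid × R4/(R3+R4) = 1.138 × 14.4/47.40 = 0.346 V.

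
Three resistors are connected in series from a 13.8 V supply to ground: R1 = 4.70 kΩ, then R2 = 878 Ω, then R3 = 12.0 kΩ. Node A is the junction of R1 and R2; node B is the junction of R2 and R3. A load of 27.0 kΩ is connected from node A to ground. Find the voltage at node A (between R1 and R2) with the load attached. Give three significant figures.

V ≈ 8.97 V

Below node A the series string R2+R3 = 12880 Ω sits in parallel with the 27000 Ω load: 8719 Ω.
V_A = 13.8 × 8719/(4700 + 8719) = 8.97 V.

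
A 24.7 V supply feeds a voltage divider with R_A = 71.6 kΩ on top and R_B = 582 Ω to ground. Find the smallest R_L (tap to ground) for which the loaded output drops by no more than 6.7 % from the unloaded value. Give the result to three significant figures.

R_L(min) ≈ 8.04 kΩ

Output resistance R_th = R_A‖R_B = (71600 × 582)/72180 = 577.3 Ω.
The fractional drop is R_th/(R_th + R_L); requiring this ≤ 0.0670 gives R_L ≥ R_th(1/0.0670 − 1) = 577.3 × 13.93 = 8.04 kΩ.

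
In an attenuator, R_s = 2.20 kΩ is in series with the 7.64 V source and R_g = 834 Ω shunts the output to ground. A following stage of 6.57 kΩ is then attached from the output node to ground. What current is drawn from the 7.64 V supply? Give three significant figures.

R_g‖R_L = 740.1 Ω, so the source sees R_s + R_g‖R_L = 2940 Ω.
I = 7.64 V / 2940 Ω = 2.60 mA.

I ≈ 2.60 mA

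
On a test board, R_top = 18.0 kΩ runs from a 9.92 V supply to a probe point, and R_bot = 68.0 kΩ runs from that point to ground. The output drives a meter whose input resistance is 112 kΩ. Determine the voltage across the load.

V_out ≈ 6.96 V

The load sits in parallel with R_bot: R_bot‖R_L = (68.0 × 112) / (68.0 + 112) = 42.31 kΩ.
V_out = 9.92 × 42.31 / (18.0 + 42.31) = 9.92 × 42.31/60.31 = 6.96 V.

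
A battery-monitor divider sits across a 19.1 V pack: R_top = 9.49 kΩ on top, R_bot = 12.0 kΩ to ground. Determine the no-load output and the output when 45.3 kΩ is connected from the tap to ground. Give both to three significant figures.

Unloaded: 10.7 V; loaded: 9.55 V

Open-circuit: V = 19.1 × 12.0/(9.49 + 12.0) = 10.7 V.
With the load, R_bot becomes R_bot‖R_L = 9.487 kΩ, so V = 19.1 × 9.487/18.98 = 9.55 V.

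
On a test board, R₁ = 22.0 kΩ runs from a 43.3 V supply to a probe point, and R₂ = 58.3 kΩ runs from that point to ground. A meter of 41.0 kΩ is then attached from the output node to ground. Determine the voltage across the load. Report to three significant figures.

The load sits in parallel with R₂: R₂‖R_L = (58.3 × 41.0) / (58.3 + 41.0) = 24.07 kΩ.
V_out = 43.3 × 24.07 / (22.0 + 24.07) = 43.3 × 24.07/46.07 = 22.6 V.

V_out ≈ 22.6 V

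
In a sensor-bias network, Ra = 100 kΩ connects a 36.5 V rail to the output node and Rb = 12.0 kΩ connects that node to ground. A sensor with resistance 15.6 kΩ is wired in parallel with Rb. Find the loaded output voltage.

The load sits in parallel with Rb: Rb‖R_L = (12.0 × 15.6) / (12.0 + 15.6) = 6.783 kΩ.
V_out = 36.5 × 6.783 / (100 + 6.783) = 36.5 × 6.783/106.8 = 2.32 V.

V_out ≈ 2.32 V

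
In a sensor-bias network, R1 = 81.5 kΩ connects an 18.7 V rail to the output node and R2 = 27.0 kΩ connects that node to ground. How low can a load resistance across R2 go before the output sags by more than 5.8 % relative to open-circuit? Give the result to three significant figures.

R_L(min) ≈ 329 kΩ

Output resistance R_th = R1‖R2 = (81.5 × 27.0)/108.5 = 20.28 kΩ.
The fractional drop is R_th/(R_th + R_L); requiring this ≤ 0.0580 gives R_L ≥ R_th(1/0.0580 − 1) = 20.28 × 16.24 = 329 kΩ.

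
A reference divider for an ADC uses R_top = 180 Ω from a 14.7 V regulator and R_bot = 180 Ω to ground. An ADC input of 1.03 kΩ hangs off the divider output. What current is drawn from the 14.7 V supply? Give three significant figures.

R_bot‖R_L = 153.2 Ω, so the source sees R_top + R_bot‖R_L = 333.2 Ω.
I = 14.7 V / 333.2 Ω = 44.1 mA.

I ≈ 44.1 mA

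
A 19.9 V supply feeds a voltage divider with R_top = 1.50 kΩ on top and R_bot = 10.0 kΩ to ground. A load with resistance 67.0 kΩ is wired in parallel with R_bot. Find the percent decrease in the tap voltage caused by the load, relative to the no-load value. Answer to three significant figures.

The divider's output (Thévenin) resistance is R_top‖R_bot = 1.304 kΩ.
Fractional drop under load = R_th/(R_th + R_L) = 1.304 / (1.304 + 67.0) = 0.01910.
So the output falls by 1.91 %.

1.91 %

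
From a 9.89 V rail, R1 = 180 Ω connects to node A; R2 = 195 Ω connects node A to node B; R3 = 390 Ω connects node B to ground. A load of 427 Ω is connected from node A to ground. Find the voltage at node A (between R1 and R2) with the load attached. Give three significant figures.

Below node A the series string R2+R3 = 585.0 Ω sits in parallel with the 427 Ω load: 246.8 Ω.
V_A = 9.89 × 246.8/(180 + 246.8) = 5.72 V.

V ≈ 5.72 V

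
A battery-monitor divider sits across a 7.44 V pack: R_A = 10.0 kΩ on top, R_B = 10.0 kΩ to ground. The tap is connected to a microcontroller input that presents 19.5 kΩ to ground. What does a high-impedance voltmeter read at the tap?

V_out ≈ 2.96 V

The load sits in parallel with R_B: R_B‖R_L = (10.0 × 19.5) / (10.0 + 19.5) = 6.610 kΩ.
V_out = 7.44 × 6.610 / (10.0 + 6.610) = 7.44 × 6.610/16.61 = 2.96 V.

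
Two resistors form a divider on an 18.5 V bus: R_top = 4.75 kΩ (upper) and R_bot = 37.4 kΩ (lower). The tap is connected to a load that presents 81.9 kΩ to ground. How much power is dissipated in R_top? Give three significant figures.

P ≈ 1.76 mW

Total resistance from the source is R_top + (R_bot‖R_L) = 30.43 kΩ, so I = 18.5/30.43 kΩ = 0.6080 mA.
P = I²·R_top = (0.6080 mA)² × 4.75 kΩ = 1.76 mW.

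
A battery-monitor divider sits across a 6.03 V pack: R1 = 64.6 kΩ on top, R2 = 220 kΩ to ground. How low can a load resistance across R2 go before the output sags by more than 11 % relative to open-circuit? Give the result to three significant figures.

R_L(min) ≈ 404 kΩ

Output resistance R_th = R1‖R2 = (64.6 × 220)/284.6 = 49.94 kΩ.
The fractional drop is R_th/(R_th + R_L); requiring this ≤ 0.110 gives R_L ≥ R_th(1/0.110 − 1) = 49.94 × 8.091 = 404 kΩ.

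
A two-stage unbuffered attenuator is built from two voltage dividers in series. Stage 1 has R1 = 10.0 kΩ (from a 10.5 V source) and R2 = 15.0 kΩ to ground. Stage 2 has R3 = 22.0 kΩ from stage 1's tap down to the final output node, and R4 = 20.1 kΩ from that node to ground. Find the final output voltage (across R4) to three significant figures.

V_out ≈ 2.63 V

Stage 2 presents R3+R4 = 42.10 kΩ as a load on stage 1's tap.
Stage 1's lower leg becomes R2‖(R3+R4) = 11.06 kΩ, so V_mid = 10.5 × 11.06/21.06 = 5.514 V.
Stage 2 is itself unloaded: V_out = V_mid × R4/(R3+R4) = 5.514 × 20.1/42.10 = 2.63 V.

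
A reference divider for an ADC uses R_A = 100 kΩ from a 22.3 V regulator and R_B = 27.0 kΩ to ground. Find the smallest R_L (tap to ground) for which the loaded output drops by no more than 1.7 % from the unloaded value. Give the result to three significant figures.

R_L(min) ≈ 1.23 MΩ

Output resistance R_th = R_A‖R_B = (100 × 27.0)/127.0 = 21.26 kΩ.
The fractional drop is R_th/(R_th + R_L); requiring this ≤ 0.0170 gives R_L ≥ R_th(1/0.0170 − 1) = 21.26 × 57.82 = 1.23 MΩ.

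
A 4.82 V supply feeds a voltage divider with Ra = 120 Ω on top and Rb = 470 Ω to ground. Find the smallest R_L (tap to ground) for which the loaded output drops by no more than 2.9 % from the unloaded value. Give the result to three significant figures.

Output resistance R_th = Ra‖Rb = (120 × 470)/590.0 = 95.59 Ω.
The fractional drop is R_th/(R_th + R_L); requiring this ≤ 0.0290 gives R_L ≥ R_th(1/0.0290 − 1) = 95.59 × 33.48 = 3.20 kΩ.

R_L(min) ≈ 3.20 kΩ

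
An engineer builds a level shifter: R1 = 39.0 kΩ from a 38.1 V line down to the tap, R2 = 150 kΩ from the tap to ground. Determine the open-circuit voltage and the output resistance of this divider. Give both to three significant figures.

V_th = 30.2 V, R_th = 31.0 kΩ

V_th is the open-circuit tap voltage: 38.1 × 150/(39.0 + 150) = 30.2 V.
With the supply zeroed, R1 and R2 appear in parallel from the tap: R_th = R1‖R2 = (39.0 × 150)/189.0 = 31.0 kΩ.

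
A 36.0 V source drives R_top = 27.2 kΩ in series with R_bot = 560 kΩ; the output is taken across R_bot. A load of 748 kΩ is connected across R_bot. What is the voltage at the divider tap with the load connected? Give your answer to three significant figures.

The load sits in parallel with R_bot: R_bot‖R_L = (560 × 748) / (560 + 748) = 320.2 kΩ.
V_out = 36.0 × 320.2 / (27.2 + 320.2) = 36.0 × 320.2/347.4 = 33.2 V.

V_out ≈ 33.2 V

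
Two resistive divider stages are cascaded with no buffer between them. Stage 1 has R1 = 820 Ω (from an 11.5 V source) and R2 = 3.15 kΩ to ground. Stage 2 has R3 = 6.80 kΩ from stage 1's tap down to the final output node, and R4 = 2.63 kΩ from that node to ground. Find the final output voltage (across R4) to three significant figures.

Stage 2 presents R3+R4 = 9430 Ω as a load on stage 1's tap.
Stage 1's lower leg becomes R2‖(R3+R4) = 2361 Ω, so V_mid = 11.5 × 2361/3181 = 8.536 V.
Stage 2 is itself unloaded: V_out = V_mid × R4/(R3+R4) = 8.536 × 2630/9430 = 2.38 V.

V_out ≈ 2.38 V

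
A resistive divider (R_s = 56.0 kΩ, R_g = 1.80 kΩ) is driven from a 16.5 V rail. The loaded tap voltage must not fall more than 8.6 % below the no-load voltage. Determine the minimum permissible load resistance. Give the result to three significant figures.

Output resistance R_th = R_s‖R_g = (56.0 × 1.80)/57.80 = 1.744 kΩ.
The fractional drop is R_th/(R_th + R_L); requiring this ≤ 0.0860 gives R_L ≥ R_th(1/0.0860 − 1) = 1.744 × 10.63 = 18.5 kΩ.

R_L(min) ≈ 18.5 kΩ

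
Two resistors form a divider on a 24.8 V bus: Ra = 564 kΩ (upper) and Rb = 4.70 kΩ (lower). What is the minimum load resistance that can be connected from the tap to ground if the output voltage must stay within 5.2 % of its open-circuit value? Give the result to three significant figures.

R_L(min) ≈ 85.0 kΩ

Output resistance R_th = Ra‖Rb = (564 × 4.70)/568.7 = 4.661 kΩ.
The fractional drop is R_th/(R_th + R_L); requiring this ≤ 0.0520 gives R_L ≥ R_th(1/0.0520 − 1) = 4.661 × 18.23 = 85.0 kΩ.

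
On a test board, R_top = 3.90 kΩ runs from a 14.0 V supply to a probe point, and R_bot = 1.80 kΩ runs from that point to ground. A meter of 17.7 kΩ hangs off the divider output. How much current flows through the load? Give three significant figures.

I_L ≈ 0.234 mA

R_bot‖R_L = 1.634 kΩ; V_out = 14.0 × 1.634/5.534 = 4.133 V.
I_L = V_out / R_L = 4.133 / 17.7 kΩ = 0.234 mA.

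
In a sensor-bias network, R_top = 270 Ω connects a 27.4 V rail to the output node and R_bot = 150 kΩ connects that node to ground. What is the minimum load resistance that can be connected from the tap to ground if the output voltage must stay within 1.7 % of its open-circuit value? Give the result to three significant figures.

Output resistance R_th = R_top‖R_bot = (270 × 150000)/150300 = 269.5 Ω.
The fractional drop is R_th/(R_th + R_L); requiring this ≤ 0.0170 gives R_L ≥ R_th(1/0.0170 − 1) = 269.5 × 57.82 = 15.6 kΩ.

R_L(min) ≈ 15.6 kΩ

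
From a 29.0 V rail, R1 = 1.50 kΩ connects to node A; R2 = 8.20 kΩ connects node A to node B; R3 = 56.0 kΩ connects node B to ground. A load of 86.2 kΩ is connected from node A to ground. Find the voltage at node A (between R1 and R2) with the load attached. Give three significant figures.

Below node A the series string R2+R3 = 64.20 kΩ sits in parallel with the 86.2 kΩ load: 36.80 kΩ.
V_A = 29.0 × 36.80/(1.50 + 36.80) = 27.9 V.

V ≈ 27.9 V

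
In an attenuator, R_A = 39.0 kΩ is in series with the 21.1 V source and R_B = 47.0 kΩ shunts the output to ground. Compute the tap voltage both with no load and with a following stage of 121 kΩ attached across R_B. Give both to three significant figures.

Unloaded: 11.5 V; loaded: 9.80 V

Open-circuit: V = 21.1 × 47.0/(39.0 + 47.0) = 11.5 V.
With the load, R_B becomes R_B‖R_L = 33.85 kΩ, so V = 21.1 × 33.85/72.85 = 9.80 V.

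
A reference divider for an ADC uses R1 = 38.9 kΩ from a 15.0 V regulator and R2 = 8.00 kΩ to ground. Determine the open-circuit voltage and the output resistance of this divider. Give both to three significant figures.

V_th is the open-circuit tap voltage: 15.0 × 8.00/(38.9 + 8.00) = 2.56 V.
With the supply zeroed, R1 and R2 appear in parallel from the tap: R_th = R1‖R2 = (38.9 × 8.00)/46.90 = 6.64 kΩ.

V_th = 2.56 V, R_th = 6.64 kΩ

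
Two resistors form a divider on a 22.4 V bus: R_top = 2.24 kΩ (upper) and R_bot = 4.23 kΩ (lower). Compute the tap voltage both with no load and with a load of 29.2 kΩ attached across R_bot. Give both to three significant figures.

Unloaded: 14.6 V; loaded: 13.9 V

Open-circuit: V = 22.4 × 4.23/(2.24 + 4.23) = 14.6 V.
With the load, R_bot becomes R_bot‖R_L = 3.695 kΩ, so V = 22.4 × 3.695/5.935 = 13.9 V.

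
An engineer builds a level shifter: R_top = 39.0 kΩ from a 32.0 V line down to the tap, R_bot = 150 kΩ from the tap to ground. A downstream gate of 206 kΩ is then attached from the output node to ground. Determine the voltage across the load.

V_out ≈ 22.1 V

The load sits in parallel with R_bot: R_bot‖R_L = (150 × 206) / (150 + 206) = 86.80 kΩ.
V_out = 32.0 × 86.80 / (39.0 + 86.80) = 32.0 × 86.80/125.8 = 22.1 V.
(Unloaded it would have been 25.4 V.)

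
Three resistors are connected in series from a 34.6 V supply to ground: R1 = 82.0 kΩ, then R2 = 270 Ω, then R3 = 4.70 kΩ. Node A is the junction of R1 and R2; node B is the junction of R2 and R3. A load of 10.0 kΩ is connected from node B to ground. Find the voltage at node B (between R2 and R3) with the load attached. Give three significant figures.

At node B, R3 is in parallel with the load: R3‖R_L = 3197 Ω.
Below node A the resistance is R2 + (R3‖R_L) = 3467 Ω, so V_A = 34.6 × 3467/85470 = 1.404 V.
Then V_B = V_A × (R3‖R_L)/(R2 + R3‖R_L) = 1.404 × 3197/3467 = 1.29 V.

V ≈ 1.29 V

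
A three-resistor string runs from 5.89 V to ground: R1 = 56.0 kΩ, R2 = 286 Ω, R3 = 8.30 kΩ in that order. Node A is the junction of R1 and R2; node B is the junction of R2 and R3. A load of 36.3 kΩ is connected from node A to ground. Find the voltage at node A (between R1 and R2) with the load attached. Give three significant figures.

V ≈ 0.650 V

Below node A the series string R2+R3 = 8586 Ω sits in parallel with the 36300 Ω load: 6944 Ω.
V_A = 5.89 × 6944/(56000 + 6944) = 0.650 V.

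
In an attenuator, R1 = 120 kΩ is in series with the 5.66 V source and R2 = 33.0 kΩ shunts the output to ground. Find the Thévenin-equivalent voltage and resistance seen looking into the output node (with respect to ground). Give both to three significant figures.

V_th = 1.22 V, R_th = 25.9 kΩ

V_th is the open-circuit tap voltage: 5.66 × 33.0/(120 + 33.0) = 1.22 V.
With the supply zeroed, R1 and R2 appear in parallel from the tap: R_th = R1‖R2 = (120 × 33.0)/153.0 = 25.9 kΩ.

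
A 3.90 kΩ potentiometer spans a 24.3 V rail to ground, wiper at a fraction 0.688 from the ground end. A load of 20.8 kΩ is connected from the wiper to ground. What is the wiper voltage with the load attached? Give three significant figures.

V ≈ 16.1 V

The wiper splits the pot into (1−α)R = 1.217 kΩ above and αR = 2.683 kΩ below.
Lower section ‖ load = 2.377 kΩ.
V_wiper = 24.3 × 2.377/(1.217 + 2.377) = 16.1 V.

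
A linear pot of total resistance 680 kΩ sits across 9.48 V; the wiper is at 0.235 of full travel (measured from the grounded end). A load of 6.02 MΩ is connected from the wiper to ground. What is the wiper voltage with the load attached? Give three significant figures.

V ≈ 2.18 V

The wiper splits the pot into (1−α)R = 520.2 kΩ above and αR = 159.8 kΩ below.
Lower section ‖ load = 155.7 kΩ.
V_wiper = 9.48 × 155.7/(520.2 + 155.7) = 2.18 V.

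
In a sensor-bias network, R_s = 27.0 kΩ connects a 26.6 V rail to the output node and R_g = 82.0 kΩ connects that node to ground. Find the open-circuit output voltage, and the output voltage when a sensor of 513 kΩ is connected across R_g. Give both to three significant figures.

Open-circuit: V = 26.6 × 82.0/(27.0 + 82.0) = 20.0 V.
With the load, R_g becomes R_g‖R_L = 70.70 kΩ, so V = 26.6 × 70.70/97.70 = 19.2 V.

Unloaded: 20.0 V; loaded: 19.2 V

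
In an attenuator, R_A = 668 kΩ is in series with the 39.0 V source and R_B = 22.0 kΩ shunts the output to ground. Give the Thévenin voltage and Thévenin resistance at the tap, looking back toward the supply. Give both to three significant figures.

V_th is the open-circuit tap voltage: 39.0 × 22.0/(668 + 22.0) = 1.24 V.
With the supply zeroed, R_A and R_B appear in parallel from the tap: R_th = R_A‖R_B = (668 × 22.0)/690.0 = 21.3 kΩ.

V_th = 1.24 V, R_th = 21.3 kΩ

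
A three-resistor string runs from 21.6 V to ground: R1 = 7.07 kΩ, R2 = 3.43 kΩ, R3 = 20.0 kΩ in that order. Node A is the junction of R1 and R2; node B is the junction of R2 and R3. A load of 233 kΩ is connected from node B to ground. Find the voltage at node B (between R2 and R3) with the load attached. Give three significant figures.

At node B, R3 is in parallel with the load: R3‖R_L = 18.42 kΩ.
Below node A the resistance is R2 + (R3‖R_L) = 21.85 kΩ, so V_A = 21.6 × 21.85/28.92 = 16.32 V.
Then V_B = V_A × (R3‖R_L)/(R2 + R3‖R_L) = 16.32 × 18.42/21.85 = 13.8 V.

V ≈ 13.8 V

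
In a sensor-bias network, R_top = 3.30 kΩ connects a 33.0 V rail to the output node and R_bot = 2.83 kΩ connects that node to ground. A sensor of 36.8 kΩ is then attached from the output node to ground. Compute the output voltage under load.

V_out ≈ 14.6 V

The load sits in parallel with R_bot: R_bot‖R_L = (2.83 × 36.8) / (2.83 + 36.8) = 2.628 kΩ.
V_out = 33.0 × 2.628 / (3.30 + 2.628) = 33.0 × 2.628/5.928 = 14.6 V.
(Unloaded it would have been 15.2 V.)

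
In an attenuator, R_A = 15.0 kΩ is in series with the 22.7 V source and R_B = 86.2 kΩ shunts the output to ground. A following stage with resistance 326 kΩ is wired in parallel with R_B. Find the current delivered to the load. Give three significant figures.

I_L ≈ 0.0571 mA

R_B‖R_L = 68.17 kΩ; V_out = 22.7 × 68.17/83.17 = 18.61 V.
I_L = V_out / R_L = 18.61 / 326 kΩ = 0.0571 mA.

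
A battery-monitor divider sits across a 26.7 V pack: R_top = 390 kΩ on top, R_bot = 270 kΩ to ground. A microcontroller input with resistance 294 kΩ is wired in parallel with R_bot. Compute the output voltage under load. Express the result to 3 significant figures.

V_out ≈ 7.08 V

The load sits in parallel with R_bot: R_bot‖R_L = (270 × 294) / (270 + 294) = 140.7 kΩ.
V_out = 26.7 × 140.7 / (390 + 140.7) = 26.7 × 140.7/530.7 = 7.08 V.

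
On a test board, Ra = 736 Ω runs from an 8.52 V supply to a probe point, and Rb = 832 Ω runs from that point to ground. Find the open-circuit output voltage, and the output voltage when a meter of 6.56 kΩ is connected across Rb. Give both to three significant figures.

Open-circuit: V = 8.52 × 832/(736 + 832) = 4.52 V.
With the load, Rb becomes Rb‖R_L = 738.4 Ω, so V = 8.52 × 738.4/1474 = 4.27 V.

Unloaded: 4.52 V; loaded: 4.27 V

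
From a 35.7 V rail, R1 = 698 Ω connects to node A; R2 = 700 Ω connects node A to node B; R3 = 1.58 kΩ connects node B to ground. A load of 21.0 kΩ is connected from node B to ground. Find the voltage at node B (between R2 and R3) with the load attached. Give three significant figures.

At node B, R3 is in parallel with the load: R3‖R_L = 1469 Ω.
Below node A the resistance is R2 + (R3‖R_L) = 2169 Ω, so V_A = 35.7 × 2169/2867 = 27.01 V.
Then V_B = V_A × (R3‖R_L)/(R2 + R3‖R_L) = 27.01 × 1469/2169 = 18.3 V.

V ≈ 18.3 V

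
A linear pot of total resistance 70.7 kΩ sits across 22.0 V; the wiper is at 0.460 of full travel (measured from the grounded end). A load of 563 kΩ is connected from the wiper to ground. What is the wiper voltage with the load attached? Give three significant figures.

The wiper splits the pot into (1−α)R = 38.18 kΩ above and αR = 32.52 kΩ below.
Lower section ‖ load = 30.75 kΩ.
V_wiper = 22.0 × 30.75/(38.18 + 30.75) = 9.81 V.

V ≈ 9.81 V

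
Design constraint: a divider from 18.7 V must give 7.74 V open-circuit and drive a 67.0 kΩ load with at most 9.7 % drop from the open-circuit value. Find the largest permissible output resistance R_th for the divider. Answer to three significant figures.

Loading drop = R_th/(R_th + R_L) ≤ 0.0970, so R_th ≤ R_L · ε/(1−ε) = 67.0 kΩ × 0.0970/0.9030 = 7.20 kΩ.

R_th ≤ 7.20 kΩ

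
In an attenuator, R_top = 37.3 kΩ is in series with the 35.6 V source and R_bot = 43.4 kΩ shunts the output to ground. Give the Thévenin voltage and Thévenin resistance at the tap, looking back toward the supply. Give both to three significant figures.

V_th is the open-circuit tap voltage: 35.6 × 43.4/(37.3 + 43.4) = 19.1 V.
With the supply zeroed, R_top and R_bot appear in parallel from the tap: R_th = R_top‖R_bot = (37.3 × 43.4)/80.70 = 20.1 kΩ.

V_th = 19.1 V, R_th = 20.1 kΩ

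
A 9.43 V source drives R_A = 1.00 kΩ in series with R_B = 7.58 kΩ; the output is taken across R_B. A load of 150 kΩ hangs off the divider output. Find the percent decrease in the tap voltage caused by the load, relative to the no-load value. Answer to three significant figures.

The divider's output (Thévenin) resistance is R_A‖R_B = 0.8834 kΩ.
Fractional drop under load = R_th/(R_th + R_L) = 0.8834 / (0.8834 + 150) = 0.005855.
So the output falls by 0.586 %.

0.586 %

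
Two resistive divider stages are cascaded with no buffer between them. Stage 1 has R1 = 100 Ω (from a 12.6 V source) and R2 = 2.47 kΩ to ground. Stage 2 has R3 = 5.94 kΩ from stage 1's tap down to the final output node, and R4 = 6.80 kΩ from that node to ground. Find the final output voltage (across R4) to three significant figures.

V_out ≈ 6.42 V

Stage 2 presents R3+R4 = 12740 Ω as a load on stage 1's tap.
Stage 1's lower leg becomes R2‖(R3+R4) = 2069 Ω, so V_mid = 12.6 × 2069/2169 = 12.02 V.
Stage 2 is itself unloaded: V_out = V_mid × R4/(R3+R4) = 12.02 × 6800/12740 = 6.42 V.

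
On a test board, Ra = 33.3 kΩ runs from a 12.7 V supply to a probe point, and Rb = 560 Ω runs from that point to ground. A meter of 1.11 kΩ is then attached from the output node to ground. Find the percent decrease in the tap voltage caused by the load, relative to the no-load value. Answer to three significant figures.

Unloaded V = 12.7 × 560/33860 = 0.2100 V.
Loaded: Rb‖R_L = 372.2 Ω, giving V = 12.7 × 372.2/33670 = 0.1404 V.
Drop = (0.2100 − 0.1404) / 0.2100 = 33.2 %.

33.2 %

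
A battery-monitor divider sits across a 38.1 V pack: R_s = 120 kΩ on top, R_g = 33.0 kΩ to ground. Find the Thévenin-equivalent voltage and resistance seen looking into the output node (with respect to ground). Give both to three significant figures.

V_th = 8.22 V, R_th = 25.9 kΩ

V_th is the open-circuit tap voltage: 38.1 × 33.0/(120 + 33.0) = 8.22 V.
With the supply zeroed, R_s and R_g appear in parallel from the tap: R_th = R_s‖R_g = (120 × 33.0)/153.0 = 25.9 kΩ.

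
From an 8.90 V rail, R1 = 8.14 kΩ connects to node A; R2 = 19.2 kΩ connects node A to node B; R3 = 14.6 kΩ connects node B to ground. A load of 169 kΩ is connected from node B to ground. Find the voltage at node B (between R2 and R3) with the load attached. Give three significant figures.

V ≈ 2.93 V

At node B, R3 is in parallel with the load: R3‖R_L = 13.44 kΩ.
Below node A the resistance is R2 + (R3‖R_L) = 32.64 kΩ, so V_A = 8.90 × 32.64/40.78 = 7.123 V.
Then V_B = V_A × (R3‖R_L)/(R2 + R3‖R_L) = 7.123 × 13.44/32.64 = 2.93 V.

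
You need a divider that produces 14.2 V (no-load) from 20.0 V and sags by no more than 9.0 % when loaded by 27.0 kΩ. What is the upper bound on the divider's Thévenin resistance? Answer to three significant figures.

Loading drop = R_th/(R_th + R_L) ≤ 0.0900, so R_th ≤ R_L · ε/(1−ε) = 27.0 kΩ × 0.0900/0.9100 = 2.67 kΩ.
(Any R1, R2 with R2/(R1+R2) = 0.710 and R1‖R2 ≤ 2.67 kΩ will meet the spec.)

R_th ≤ 2.67 kΩ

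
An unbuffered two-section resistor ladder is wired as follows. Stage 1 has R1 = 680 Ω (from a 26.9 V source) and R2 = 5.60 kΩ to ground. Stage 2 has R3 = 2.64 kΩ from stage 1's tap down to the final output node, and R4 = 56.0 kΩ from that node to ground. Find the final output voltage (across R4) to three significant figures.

V_out ≈ 22.7 V

Stage 2 presents R3+R4 = 58640 Ω as a load on stage 1's tap.
Stage 1's lower leg becomes R2‖(R3+R4) = 5112 Ω, so V_mid = 26.9 × 5112/5792 = 23.74 V.
Stage 2 is itself unloaded: V_out = V_mid × R4/(R3+R4) = 23.74 × 56000/58640 = 22.7 V.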